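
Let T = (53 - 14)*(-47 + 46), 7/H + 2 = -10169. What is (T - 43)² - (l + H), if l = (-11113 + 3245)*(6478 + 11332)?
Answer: 203617323213/1453 ≈ 1.4014e+8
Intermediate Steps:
H = -1/1453 (H = 7/(-2 - 10169) = 7/(-10171) = 7*(-1/10171) = -1/1453 ≈ -0.00068823)
l = -140129080 (l = -7868*17810 = -140129080)
T = -39 (T = 39*(-1) = -39)
(T - 43)² - (l + H) = (-39 - 43)² - (-140129080 - 1/1453) = (-82)² - 1*(-203607553241/1453) = 6724 + 203607553241/1453 = 203617323213/1453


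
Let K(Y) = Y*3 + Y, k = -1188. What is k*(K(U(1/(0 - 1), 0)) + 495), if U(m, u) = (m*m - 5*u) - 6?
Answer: -564300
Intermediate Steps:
U(m, u) = -6 + m² - 5*u (U(m, u) = (m² - 5*u) - 6 = -6 + m² - 5*u)
K(Y) = 4*Y (K(Y) = 3*Y + Y = 4*Y)
k*(K(U(1/(0 - 1), 0)) + 495) = -1188*(4*(-6 + (1/(0 - 1))² - 5*0) + 495) = -1188*(4*(-6 + (1/(-1))² + 0) + 495) = -1188*(4*(-6 + (-1)² + 0) + 495) = -1188*(4*(-6 + 1 + 0) + 495) = -1188*(4*(-5) + 495) = -1188*(-20 + 495) = -1188*475 = -564300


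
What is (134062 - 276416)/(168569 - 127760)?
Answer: -142354/40809 ≈ -3.4883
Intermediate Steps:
(134062 - 276416)/(168569 - 127760) = -142354/40809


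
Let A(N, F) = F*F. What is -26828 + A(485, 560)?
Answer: 286772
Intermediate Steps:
A(N, F) = F²
-26828 + A(485, 560) = -26828 + 560² = -26828 + 313600 = 286772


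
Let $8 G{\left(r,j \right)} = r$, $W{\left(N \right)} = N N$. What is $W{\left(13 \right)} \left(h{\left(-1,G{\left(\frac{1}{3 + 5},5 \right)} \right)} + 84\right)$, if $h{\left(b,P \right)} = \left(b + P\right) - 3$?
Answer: $\frac{865449}{64} \approx 13523.0$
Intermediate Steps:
$W{\left(N \right)} = N^{2}$
$G{\left(r,j \right)} = \frac{r}{8}$
$h{\left(b,P \right)} = -3 + P + b$ ($h{\left(b,P \right)} = \left(P + b\right) - 3 = -3 + P + b$)
$W{\left(13 \right)} \left(h{\left(-1,G{\left(\frac{1}{3 + 5},5 \right)} \right)} + 84\right) = 13^{2} \left(\left(-3 + \frac{1}{8 \left(3 + 5\right)} - 1\right) + 84\right) = 169 \left(\left(-3 + \frac{1}{8 \cdot 8} - 1\right) + 84\right) = 169 \left(\left(-3 + \frac{1}{8} \cdot \frac{1}{8} - 1\right) + 84\right) = 169 \left(\left(-3 + \frac{1}{64} - 1\right) + 84\right) = 169 \left(- \frac{255}{64} + 84\right) = 169 \cdot \frac{5121}{64} = \frac{865449}{64}$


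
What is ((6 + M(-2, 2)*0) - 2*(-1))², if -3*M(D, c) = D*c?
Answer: 64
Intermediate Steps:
M(D, c) = -D*c/3
((6 + M(-2, 2)*0) - 2*(-1))² = ((6 - ⅓*(-2)*2*0) - 2*(-1))² = ((6 + (4/3)*0) + 2)² = ((6 + 0) + 2)² = (6 + 2)² = 8² = 64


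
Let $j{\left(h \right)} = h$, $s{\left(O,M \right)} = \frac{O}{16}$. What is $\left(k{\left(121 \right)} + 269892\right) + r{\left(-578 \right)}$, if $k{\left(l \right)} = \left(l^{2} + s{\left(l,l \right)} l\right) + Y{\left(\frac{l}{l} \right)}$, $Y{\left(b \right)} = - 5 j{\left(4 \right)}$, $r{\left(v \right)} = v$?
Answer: $\frac{4557601}{16} \approx 2.8485 \cdot 10^{5}$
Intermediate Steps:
$s{\left(O,M \right)} = \frac{O}{16}$ ($s{\left(O,M \right)} = O \frac{1}{16} = \frac{O}{16}$)
$Y{\left(b \right)} = -20$ ($Y{\left(b \right)} = \left(-5\right) 4 = -20$)
$k{\left(l \right)} = -20 + \frac{17 l^{2}}{16}$ ($k{\left(l \right)} = \left(l^{2} + \frac{l}{16} l\right) - 20 = \left(l^{2} + \frac{l^{2}}{16}\right) - 20 = \frac{17 l^{2}}{16} - 20 = -20 + \frac{17 l^{2}}{16}$)
$\left(k{\left(121 \right)} + 269892\right) + r{\left(-578 \right)} = \left(\left(-20 + \frac{17 \cdot 121^{2}}{16}\right) + 269892\right) - 578 = \left(\left(-20 + \frac{17}{16} \cdot 14641\right) + 269892\right) - 578 = \left(\left(-20 + \frac{248897}{16}\right) + 269892\right) - 578 = \left(\frac{248577}{16} + 269892\right) - 578 = \frac{4566849}{16} - 578 = \frac{4557601}{16}$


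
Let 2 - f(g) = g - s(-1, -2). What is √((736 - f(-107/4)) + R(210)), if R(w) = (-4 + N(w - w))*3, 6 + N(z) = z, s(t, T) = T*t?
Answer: √2701/2 ≈ 25.986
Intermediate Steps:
N(z) = -6 + z
R(w) = -30 (R(w) = (-4 + (-6 + (w - w)))*3 = (-4 + (-6 + 0))*3 = (-4 - 6)*3 = -10*3 = -30)
f(g) = 4 - g (f(g) = 2 - (g - (-2)*(-1)) = 2 - (g - 1*2) = 2 - (g - 2) = 2 - (-2 + g) = 2 + (2 - g) = 4 - g)
√((736 - f(-107/4)) + R(210)) = √((736 - (4 - (-107)/4)) - 30) = √((736 - (4 - 1*(-107/4))) - 30) = √((736 - (4 + 107/4)) - 30) = √((736 - 1*123/4) - 30) = √((736 - 123/4) - 30) = √(2821/4 - 30) = √(2701/4) = √2701/2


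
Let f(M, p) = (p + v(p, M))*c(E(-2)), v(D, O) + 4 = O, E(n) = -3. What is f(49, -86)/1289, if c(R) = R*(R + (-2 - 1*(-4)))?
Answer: -123/1289 ≈ -0.095423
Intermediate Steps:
c(R) = R*(2 + R) (c(R) = R*(R + (-2 + 4)) = R*(R + 2) = R*(2 + R))
v(D, O) = -4 + O
f(M, p) = -12 + 3*M + 3*p (f(M, p) = (p + (-4 + M))*(-3*(2 - 3)) = (-4 + M + p)*(-3*(-1)) = (-4 + M + p)*3 = -12 + 3*M + 3*p)
f(49, -86)/1289 = (-12 + 3*49 + 3*(-86))/1289 = (-12 + 147 - 258)*(1/1289) = -123*1/1289 = -123/1289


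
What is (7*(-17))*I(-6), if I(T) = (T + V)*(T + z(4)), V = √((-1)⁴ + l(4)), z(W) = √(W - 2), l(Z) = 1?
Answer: -4522 + 1428*√2 ≈ -2502.5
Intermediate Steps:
z(W) = √(-2 + W)
V = √2 (V = √((-1)⁴ + 1) = √(1 + 1) = √2 ≈ 1.4142)
I(T) = (T + √2)² (I(T) = (T + √2)*(T + √(-2 + 4)) = (T + √2)*(T + √2) = (T + √2)²)
(7*(-17))*I(-6) = (7*(-17))*(2 + (-6)² + 2*(-6)*√2) = -119*(2 + 36 - 12*√2) = -119*(38 - 12*√2) = -4522 + 1428*√2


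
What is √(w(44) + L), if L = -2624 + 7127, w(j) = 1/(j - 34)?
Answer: 7*√9190/10 ≈ 67.105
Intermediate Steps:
w(j) = 1/(-34 + j)
L = 4503
√(w(44) + L) = √(1/(-34 + 44) + 4503) = √(1/10 + 4503) = √(⅒ + 4503) = √(45031/10) = 7*√9190/10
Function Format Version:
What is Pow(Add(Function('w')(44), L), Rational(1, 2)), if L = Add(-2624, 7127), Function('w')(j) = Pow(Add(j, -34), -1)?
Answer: Mul(Rational(7, 10), Pow(9190, Rational(1, 2))) ≈ 67.105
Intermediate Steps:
Function('w')(j) = Pow(Add(-34, j), -1)
L = 4503
Pow(Add(Function('w')(44), L), Rational(1, 2)) = Pow(Add(Pow(Add(-34, 44), -1), 4503), Rational(1, 2)) = Pow(Add(Pow(10, -1), 4503), Rational(1, 2)) = Pow(Add(Rational(1, 10), 4503), Rational(1, 2)) = Pow(Rational(45031, 10), Rational(1, 2)) = Mul(Rational(7, 10), Pow(9190, Rational(1, 2)))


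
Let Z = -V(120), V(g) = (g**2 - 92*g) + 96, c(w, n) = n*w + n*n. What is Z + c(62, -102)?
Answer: 624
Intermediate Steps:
c(w, n) = n**2 + n*w (c(w, n) = n*w + n**2 = n**2 + n*w)
V(g) = 96 + g**2 - 92*g
Z = -3456 (Z = -(96 + 120**2 - 92*120) = -(96 + 14400 - 11040) = -1*3456 = -3456)
Z + c(62, -102) = -3456 - 102*(-102 + 62) = -3456 - 102*(-40) = -3456 + 4080 = 624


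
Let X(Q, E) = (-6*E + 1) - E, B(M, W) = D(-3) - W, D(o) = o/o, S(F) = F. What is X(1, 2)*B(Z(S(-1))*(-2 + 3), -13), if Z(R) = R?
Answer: -182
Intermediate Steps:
D(o) = 1
B(M, W) = 1 - W
X(Q, E) = 1 - 7*E (X(Q, E) = (1 - 6*E) - E = 1 - 7*E)
X(1, 2)*B(Z(S(-1))*(-2 + 3), -13) = (1 - 7*2)*(1 - 1*(-13)) = (1 - 14)*(1 + 13) = -13*14 = -182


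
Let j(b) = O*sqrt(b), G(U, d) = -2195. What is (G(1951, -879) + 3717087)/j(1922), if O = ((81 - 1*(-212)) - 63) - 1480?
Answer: -928723*sqrt(2)/19375 ≈ -67.789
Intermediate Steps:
O = -1250 (O = ((81 + 212) - 63) - 1480 = (293 - 63) - 1480 = 230 - 1480 = -1250)
j(b) = -1250*sqrt(b)
(G(1951, -879) + 3717087)/j(1922) = (-2195 + 3717087)/((-38750*sqrt(2))) = 3714892/((-38750*sqrt(2))) = 3714892*(-sqrt(2)/77500) = -928723*sqrt(2)/19375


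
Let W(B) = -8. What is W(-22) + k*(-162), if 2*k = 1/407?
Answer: -3337/407 ≈ -8.1990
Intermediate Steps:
k = 1/814 (k = (½)/407 = (½)*(1/407) = 1/814 ≈ 0.0012285)
W(-22) + k*(-162) = -8 + (1/814)*(-162) = -8 - 81/407 = -3337/407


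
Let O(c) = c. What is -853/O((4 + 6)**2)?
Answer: -853/100 ≈ -8.5300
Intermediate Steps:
-853/O((4 + 6)**2) = -853/(4 + 6)**2 = -853/(10**2) = -853/100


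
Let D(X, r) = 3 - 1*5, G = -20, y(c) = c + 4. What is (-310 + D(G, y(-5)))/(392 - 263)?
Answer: -104/43 ≈ -2.4186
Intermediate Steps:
y(c) = 4 + c
D(X, r) = -2 (D(X, r) = 3 - 5 = -2)
(-310 + D(G, y(-5)))/(392 - 263) = (-310 - 2)/(392 - 263) = -312/129 = -312*1/129 = -104/43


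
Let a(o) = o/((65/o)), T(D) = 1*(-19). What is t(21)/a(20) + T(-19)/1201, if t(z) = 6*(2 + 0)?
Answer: 46459/24020 ≈ 1.9342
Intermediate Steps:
t(z) = 12 (t(z) = 6*2 = 12)
T(D) = -19
a(o) = o**2/65 (a(o) = o*(o/65) = o**2/65)
t(21)/a(20) + T(-19)/1201 = 12/(((1/65)*20**2)) - 19/1201 = 12/(((1/65)*400)) - 19*1/1201 = 12/(80/13) - 19/1201 = 12*(13/80) - 19/1201 = 39/20 - 19/1201 = 46459/24020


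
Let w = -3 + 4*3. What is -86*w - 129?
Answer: -903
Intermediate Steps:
w = 9 (w = -3 + 12 = 9)
-86*w - 129 = -86*9 - 129 = -774 - 129 = -903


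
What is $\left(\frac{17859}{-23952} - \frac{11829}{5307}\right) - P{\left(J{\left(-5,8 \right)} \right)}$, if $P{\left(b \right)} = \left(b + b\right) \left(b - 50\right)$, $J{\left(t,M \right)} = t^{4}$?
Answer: $- \frac{10151448511769}{14123696} \approx -7.1875 \cdot 10^{5}$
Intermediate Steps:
$P{\left(b \right)} = 2 b \left(-50 + b\right)$
$\left(\frac{17859}{-23952} - \frac{11829}{5307}\right) - P{\left(J{\left(-5,8 \right)} \right)} = \left(\frac{17859}{-23952} - \frac{11829}{5307}\right) - 2 \left(-5\right)^{4} \left(-50 + \left(-5\right)^{4}\right) = \left(17859 \left(- \frac{1}{23952}\right) - \frac{3943}{1769}\right) - 2 \cdot 625 \left(-50 + 625\right) = \left(- \frac{5953}{7984} - \frac{3943}{1769}\right) - 2 \cdot 625 \cdot 575 = - \frac{42011769}{14123696} - 718750 = - \frac{10151448511769}{14123696}$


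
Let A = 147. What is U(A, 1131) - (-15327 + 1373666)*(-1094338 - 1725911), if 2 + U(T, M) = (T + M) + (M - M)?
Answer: 3830854207687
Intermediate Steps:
U(T, M) = -2 + M + T (U(T, M) = -2 + ((T + M) + (M - M)) = -2 + ((M + T) + 0) = -2 + (M + T) = -2 + M + T)
U(A, 1131) - (-15327 + 1373666)*(-1094338 - 1725911) = (-2 + 1131 + 147) - (-15327 + 1373666)*(-1094338 - 1725911) = 1276 - 1358339*(-2820249) = 1276 - 1*(-3830854206411) = 1276 + 3830854206411 = 3830854207687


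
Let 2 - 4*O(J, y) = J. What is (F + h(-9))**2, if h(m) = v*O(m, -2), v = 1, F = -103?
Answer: 160801/16 ≈ 10050.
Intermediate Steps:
O(J, y) = 1/2 - J/4
h(m) = 1/2 - m/4 (h(m) = 1*(1/2 - m/4) = 1/2 - m/4)
(F + h(-9))**2 = (-103 + (1/2 - 1/4*(-9)))**2 = (-103 + (1/2 + 9/4))**2 = (-103 + 11/4)**2 = (-401/4)**2 = 160801/16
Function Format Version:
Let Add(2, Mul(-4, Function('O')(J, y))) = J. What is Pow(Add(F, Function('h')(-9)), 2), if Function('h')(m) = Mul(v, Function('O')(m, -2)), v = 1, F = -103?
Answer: Rational(160801, 16) ≈ 10050.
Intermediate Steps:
Function('O')(J, y) = Add(Rational(1, 2), Mul(Rational(-1, 4), J))
Function('h')(m) = Add(Rational(1, 2), Mul(Rational(-1, 4), m)) (Function('h')(m) = Mul(1, Add(Rational(1, 2), Mul(Rational(-1, 4), m))) = Add(Rational(1, 2), Mul(Rational(-1, 4), m)))
Pow(Add(F, Function('h')(-9)), 2) = Pow(Add(-103, Add(Rational(1, 2), Mul(Rational(-1, 4), -9))), 2) = Pow(Add(-103, Add(Rational(1, 2), Rational(9, 4))), 2) = Pow(Add(-103, Rational(11, 4)), 2) = Pow(Rational(-401, 4), 2) = Rational(160801, 16)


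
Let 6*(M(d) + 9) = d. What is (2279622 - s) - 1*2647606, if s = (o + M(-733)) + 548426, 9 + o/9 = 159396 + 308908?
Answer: -30785603/6 ≈ -5.1309e+6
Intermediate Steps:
M(d) = -9 + d/6
o = 4214655 (o = -81 + 9*(159396 + 308908) = -81 + 9*468304 = -81 + 4214736 = 4214655)
s = 28577699/6 (s = (4214655 + (-9 + (1/6)*(-733))) + 548426 = (4214655 + (-9 - 733/6)) + 548426 = (4214655 - 787/6) + 548426 = 25287143/6 + 548426 = 28577699/6 ≈ 4.7630e+6)
(2279622 - s) - 1*2647606 = (2279622 - 1*28577699/6) - 1*2647606 = (2279622 - 28577699/6) - 2647606 = -14899967/6 - 2647606 = -30785603/6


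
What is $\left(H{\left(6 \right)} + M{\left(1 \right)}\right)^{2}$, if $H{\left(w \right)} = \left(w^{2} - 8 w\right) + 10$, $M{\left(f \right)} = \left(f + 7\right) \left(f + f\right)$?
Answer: $196$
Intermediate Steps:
$M{\left(f \right)} = 2 f \left(7 + f\right)$ ($M{\left(f \right)} = \left(7 + f\right) 2 f = 2 f \left(7 + f\right)$)
$H{\left(w \right)} = 10 + w^{2} - 8 w$
$\left(H{\left(6 \right)} + M{\left(1 \right)}\right)^{2} = \left(\left(10 + 6^{2} - 48\right) + 2 \cdot 1 \left(7 + 1\right)\right)^{2} = \left(\left(10 + 36 - 48\right) + 2 \cdot 1 \cdot 8\right)^{2} = \left(-2 + 16\right)^{2} = 14^{2} = 196$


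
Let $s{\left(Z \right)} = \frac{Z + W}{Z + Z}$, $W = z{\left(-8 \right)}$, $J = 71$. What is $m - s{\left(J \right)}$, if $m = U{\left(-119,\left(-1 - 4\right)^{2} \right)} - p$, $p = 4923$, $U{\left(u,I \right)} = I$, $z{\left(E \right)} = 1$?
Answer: $- \frac{347794}{71} \approx -4898.5$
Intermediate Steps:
$W = 1$
$s{\left(Z \right)} = \frac{1 + Z}{2 Z}$ ($s{\left(Z \right)} = \frac{Z + 1}{Z + Z} = \frac{1 + Z}{2 Z}$)
$m = -4898$ ($m = \left(-1 - 4\right)^{2} - 4923 = \left(-5\right)^{2} - 4923 = 25 - 4923 = -4898$)
$m - s{\left(J \right)} = -4898 - \frac{1 + 71}{2 \cdot 71} = -4898 - \frac{1}{2} \cdot \frac{1}{71} \cdot 72 = -4898 - \frac{36}{71} = - \frac{347794}{71}$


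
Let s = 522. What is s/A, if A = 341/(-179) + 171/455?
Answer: -21257145/62273 ≈ -341.35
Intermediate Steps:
A = -124546/81445 (A = 341*(-1/179) + 171*(1/455) = -341/179 + 171/455 = -124546/81445 ≈ -1.5292)
s/A = 522/(-124546/81445) = 522*(-81445/124546) = -21257145/62273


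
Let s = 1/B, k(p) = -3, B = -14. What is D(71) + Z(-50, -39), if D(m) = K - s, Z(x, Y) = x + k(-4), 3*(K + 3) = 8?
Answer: -2237/42 ≈ -53.262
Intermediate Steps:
K = -⅓ (K = -3 + (⅓)*8 = -3 + 8/3 = -⅓ ≈ -0.33333)
s = -1/14 (s = 1/(-14) = -1/14 ≈ -0.071429)
Z(x, Y) = -3 + x (Z(x, Y) = x - 3 = -3 + x)
D(m) = -11/42 (D(m) = -⅓ - 1*(-1/14) = -⅓ + 1/14 = -11/42)
D(71) + Z(-50, -39) = -11/42 + (-3 - 50) = -11/42 - 53 = -2237/42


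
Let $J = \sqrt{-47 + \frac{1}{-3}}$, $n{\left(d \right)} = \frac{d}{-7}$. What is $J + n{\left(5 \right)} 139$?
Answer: $- \frac{695}{7} + \frac{i \sqrt{426}}{3} \approx -99.286 + 6.8799 i$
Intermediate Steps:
$n{\left(d \right)} = - \frac{d}{7}$ ($n{\left(d \right)} = d \left(- \frac{1}{7}\right) = - \frac{d}{7}$)
$J = \frac{i \sqrt{426}}{3}$ ($J = \sqrt{-47 - \frac{1}{3}} = \sqrt{- \frac{142}{3}} = \frac{i \sqrt{426}}{3} \approx 6.8799 i$)
$J + n{\left(5 \right)} 139 = \frac{i \sqrt{426}}{3} + \left(- \frac{1}{7}\right) 5 \cdot 139 = \frac{i \sqrt{426}}{3} - \frac{695}{7} = - \frac{695}{7} + \frac{i \sqrt{426}}{3}$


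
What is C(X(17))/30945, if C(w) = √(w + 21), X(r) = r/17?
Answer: √22/30945 ≈ 0.00015157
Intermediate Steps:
X(r) = r/17 (X(r) = r*(1/17) = r/17)
C(w) = √(21 + w)
C(X(17))/30945 = √(21 + (1/17)*17)/30945 = √(21 + 1)*(1/30945) = √22*(1/30945) = √22/30945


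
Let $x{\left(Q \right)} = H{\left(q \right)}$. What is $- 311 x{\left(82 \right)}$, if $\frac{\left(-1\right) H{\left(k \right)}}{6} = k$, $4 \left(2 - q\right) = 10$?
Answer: $-933$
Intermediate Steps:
$q = - \frac{1}{2}$ ($q = 2 - \frac{5}{2} = - \frac{1}{2} \approx -0.5$)
$H{\left(k \right)} = - 6 k$
$x{\left(Q \right)} = 3$ ($x{\left(Q \right)} = \left(-6\right) \left(- \frac{1}{2}\right) = 3$)
$- 311 x{\left(82 \right)} = \left(-311\right) 3 = -933$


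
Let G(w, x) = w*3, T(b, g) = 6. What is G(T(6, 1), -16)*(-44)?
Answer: -792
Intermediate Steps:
G(w, x) = 3*w
G(T(6, 1), -16)*(-44) = (3*6)*(-44) = 18*(-44) = -792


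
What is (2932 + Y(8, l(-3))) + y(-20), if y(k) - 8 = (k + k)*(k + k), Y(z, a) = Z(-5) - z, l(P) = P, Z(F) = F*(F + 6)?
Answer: 4527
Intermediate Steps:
Z(F) = F*(6 + F)
Y(z, a) = -5 - z (Y(z, a) = -5*(6 - 5) - z = -5*1 - z = -5 - z)
y(k) = 8 + 4*k² (y(k) = 8 + (k + k)*(k + k) = 8 + (2*k)*(2*k) = 8 + 4*k²)
(2932 + Y(8, l(-3))) + y(-20) = (2932 + (-5 - 1*8)) + (8 + 4*(-20)²) = (2932 + (-5 - 8)) + (8 + 4*400) = (2932 - 13) + (8 + 1600) = 2919 + 1608 = 4527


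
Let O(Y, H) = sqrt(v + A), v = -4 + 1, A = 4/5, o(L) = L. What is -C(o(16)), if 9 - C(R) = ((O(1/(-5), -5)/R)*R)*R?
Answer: -9 + 16*I*sqrt(55)/5 ≈ -9.0 + 23.732*I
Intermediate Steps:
A = 4/5 (A = 4*(1/5) = 4/5 ≈ 0.80000)
v = -3
O(Y, H) = I*sqrt(55)/5 (O(Y, H) = sqrt(-3 + 4/5) = sqrt(-11/5) = I*sqrt(55)/5)
C(R) = 9 - I*R*sqrt(55)/5 (C(R) = 9 - ((I*sqrt(55)/5)/R)*R*R = 9 - (I*sqrt(55)/(5*R))*R*R = 9 - I*sqrt(55)/5*R = 9 - I*R*sqrt(55)/5)
-C(o(16)) = -(9 - 1/5*I*16*sqrt(55)) = -(9 - 16*I*sqrt(55)/5) = -9 + 16*I*sqrt(55)/5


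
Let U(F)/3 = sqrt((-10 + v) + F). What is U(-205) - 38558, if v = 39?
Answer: -38558 + 12*I*sqrt(11) ≈ -38558.0 + 39.799*I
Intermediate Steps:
U(F) = 3*sqrt(29 + F) (U(F) = 3*sqrt((-10 + 39) + F) = 3*sqrt(29 + F))
U(-205) - 38558 = 3*sqrt(29 - 205) - 38558 = 3*sqrt(-176) - 38558 = 3*(4*I*sqrt(11)) - 38558 = 12*I*sqrt(11) - 38558 = -38558 + 12*I*sqrt(11)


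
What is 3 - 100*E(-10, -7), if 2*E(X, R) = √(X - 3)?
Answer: 3 - 50*I*√13 ≈ 3.0 - 180.28*I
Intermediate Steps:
E(X, R) = √(-3 + X)/2 (E(X, R) = √(X - 3)/2 = √(-3 + X)/2)
3 - 100*E(-10, -7) = 3 - 50*√(-3 - 10) = 3 - 50*√(-13) = 3 - 50*I*√13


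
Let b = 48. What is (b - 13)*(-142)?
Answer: -4970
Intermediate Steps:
(b - 13)*(-142) = (48 - 13)*(-142) = 35*(-142) = -4970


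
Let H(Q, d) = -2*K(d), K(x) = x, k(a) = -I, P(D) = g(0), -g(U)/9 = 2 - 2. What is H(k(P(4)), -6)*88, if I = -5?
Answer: 1056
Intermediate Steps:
g(U) = 0 (g(U) = -9*(2 - 2) = -9*0 = 0)
P(D) = 0
k(a) = 5 (k(a) = -1*(-5) = 5)
H(Q, d) = -2*d
H(k(P(4)), -6)*88 = -2*(-6)*88 = 12*88 = 1056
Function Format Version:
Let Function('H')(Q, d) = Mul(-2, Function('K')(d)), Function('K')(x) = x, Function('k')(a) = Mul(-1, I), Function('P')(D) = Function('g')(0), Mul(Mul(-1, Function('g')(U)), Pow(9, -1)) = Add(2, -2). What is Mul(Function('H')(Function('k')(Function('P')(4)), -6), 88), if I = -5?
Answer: 1056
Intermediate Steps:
Function('g')(U) = 0 (Function('g')(U) = Mul(-9, Add(2, -2)) = Mul(-9, 0) = 0)
Function('P')(D) = 0
Function('k')(a) = 5 (Function('k')(a) = Mul(-1, -5) = 5)
Function('H')(Q, d) = Mul(-2, d)
Mul(Function('H')(Function('k')(Function('P')(4)), -6), 88) = Mul(Mul(-2, -6), 88) = Mul(12, 88) = 1056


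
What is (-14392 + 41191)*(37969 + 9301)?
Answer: 1266788730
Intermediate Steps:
(-14392 + 41191)*(37969 + 9301) = 26799*47270 = 1266788730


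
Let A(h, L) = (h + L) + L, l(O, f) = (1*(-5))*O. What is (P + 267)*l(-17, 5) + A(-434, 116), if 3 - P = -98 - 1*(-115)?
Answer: 21303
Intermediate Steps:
l(O, f) = -5*O
P = -14 (P = 3 - (-98 - 1*(-115)) = 3 - (-98 + 115) = 3 - 1*17 = 3 - 17 = -14)
A(h, L) = h + 2*L (A(h, L) = (L + h) + L = h + 2*L)
(P + 267)*l(-17, 5) + A(-434, 116) = (-14 + 267)*(-5*(-17)) + (-434 + 2*116) = 253*85 + (-434 + 232) = 21505 - 202 = 21303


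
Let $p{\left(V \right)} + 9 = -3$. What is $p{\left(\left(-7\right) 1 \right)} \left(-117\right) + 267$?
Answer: $1671$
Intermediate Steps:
$p{\left(V \right)} = -12$ ($p{\left(V \right)} = -9 - 3 = -12$)
$p{\left(\left(-7\right) 1 \right)} \left(-117\right) + 267 = \left(-12\right) \left(-117\right) + 267 = 1404 + 267 = 1671$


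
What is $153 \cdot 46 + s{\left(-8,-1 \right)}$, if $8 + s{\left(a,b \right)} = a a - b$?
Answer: $7095$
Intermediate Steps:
$s{\left(a,b \right)} = -8 + a^{2} - b$ ($s{\left(a,b \right)} = -8 + \left(a a - b\right) = -8 + \left(a^{2} - b\right) = -8 + a^{2} - b$)
$153 \cdot 46 + s{\left(-8,-1 \right)} = 153 \cdot 46 - \left(7 - 64\right) = 7038 + \left(-8 + 64 + 1\right) = 7038 + 57 = 7095$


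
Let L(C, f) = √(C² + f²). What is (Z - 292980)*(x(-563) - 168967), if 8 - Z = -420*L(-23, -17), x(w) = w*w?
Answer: -43360441944 + 62160840*√818 ≈ -4.1583e+10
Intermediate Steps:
x(w) = w²
Z = 8 + 420*√818 (Z = 8 - (-420)*√((-23)² + (-17)²) = 8 - (-420)*√(529 + 289) = 8 - (-420)*√818 = 8 + 420*√818 ≈ 12020.)
(Z - 292980)*(x(-563) - 168967) = ((8 + 420*√818) - 292980)*((-563)² - 168967) = (-292972 + 420*√818)*(316969 - 168967) = (-292972 + 420*√818)*148002 = -43360441944 + 62160840*√818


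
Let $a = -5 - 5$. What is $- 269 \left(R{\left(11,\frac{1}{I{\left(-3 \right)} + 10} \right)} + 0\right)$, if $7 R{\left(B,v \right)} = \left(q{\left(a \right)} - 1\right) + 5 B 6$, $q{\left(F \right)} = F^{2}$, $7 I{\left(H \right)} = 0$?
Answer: $- \frac{115401}{7} \approx -16486.0$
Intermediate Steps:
$a = -10$
$I{\left(H \right)} = 0$ ($I{\left(H \right)} = \frac{1}{7} \cdot 0 = 0$)
$R{\left(B,v \right)} = \frac{99}{7} + \frac{30 B}{7}$ ($R{\left(B,v \right)} = \frac{\left(\left(-10\right)^{2} - 1\right) + 5 B 6}{7} = \frac{\left(100 - 1\right) + 30 B}{7} = \frac{99 + 30 B}{7} = \frac{99}{7} + \frac{30 B}{7}$)
$- 269 \left(R{\left(11,\frac{1}{I{\left(-3 \right)} + 10} \right)} + 0\right) = - 269 \left(\left(\frac{99}{7} + \frac{30}{7} \cdot 11\right) + 0\right) = - 269 \left(\left(\frac{99}{7} + \frac{330}{7}\right) + 0\right) = - 269 \left(\frac{429}{7} + 0\right) = \left(-269\right) \frac{429}{7} = - \frac{115401}{7}$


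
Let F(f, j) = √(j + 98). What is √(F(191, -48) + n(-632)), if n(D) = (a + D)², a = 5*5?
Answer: √(368449 + 5*√2) ≈ 607.01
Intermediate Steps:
a = 25
F(f, j) = √(98 + j)
n(D) = (25 + D)²
√(F(191, -48) + n(-632)) = √(√(98 - 48) + (25 - 632)²) = √(√50 + (-607)²) = √(5*√2 + 368449) = √(368449 + 5*√2)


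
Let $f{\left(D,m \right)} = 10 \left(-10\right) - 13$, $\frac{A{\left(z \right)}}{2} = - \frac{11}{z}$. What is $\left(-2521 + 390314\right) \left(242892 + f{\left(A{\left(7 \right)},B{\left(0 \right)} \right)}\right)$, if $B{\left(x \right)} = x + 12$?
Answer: $94147996747$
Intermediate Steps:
$B{\left(x \right)} = 12 + x$
$A{\left(z \right)} = - \frac{22}{z}$ ($A{\left(z \right)} = 2 \left(- \frac{11}{z}\right) = - \frac{22}{z}$)
$f{\left(D,m \right)} = -113$ ($f{\left(D,m \right)} = -100 - 13 = -113$)
$\left(-2521 + 390314\right) \left(242892 + f{\left(A{\left(7 \right)},B{\left(0 \right)} \right)}\right) = \left(-2521 + 390314\right) \left(242892 - 113\right) = 387793 \cdot 242779 = 94147996747$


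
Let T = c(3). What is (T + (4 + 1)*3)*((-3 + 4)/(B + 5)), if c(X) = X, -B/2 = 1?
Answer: 6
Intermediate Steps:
B = -2 (B = -2*1 = -2)
T = 3
(T + (4 + 1)*3)*((-3 + 4)/(B + 5)) = (3 + (4 + 1)*3)*((-3 + 4)/(-2 + 5)) = (3 + 5*3)*(1/3) = (3 + 15)*((1/3)*1) = 18*(1/3) = 6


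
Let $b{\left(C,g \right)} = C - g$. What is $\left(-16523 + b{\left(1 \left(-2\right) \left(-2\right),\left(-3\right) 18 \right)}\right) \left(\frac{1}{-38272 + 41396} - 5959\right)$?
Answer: $\frac{306511040475}{3124} \approx 9.8115 \cdot 10^{7}$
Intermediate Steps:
$\left(-16523 + b{\left(1 \left(-2\right) \left(-2\right),\left(-3\right) 18 \right)}\right) \left(\frac{1}{-38272 + 41396} - 5959\right) = \left(-16523 + \left(1 \left(-2\right) \left(-2\right) - \left(-3\right) 18\right)\right) \left(\frac{1}{-38272 + 41396} - 5959\right) = \left(-16523 - -58\right) \left(\frac{1}{3124} - 5959\right) = \left(-16523 + \left(4 + 54\right)\right) \left(\frac{1}{3124} - 5959\right) = \left(-16523 + 58\right) \left(- \frac{18615915}{3124}\right) = \left(-16465\right) \left(- \frac{18615915}{3124}\right) = \frac{306511040475}{3124}$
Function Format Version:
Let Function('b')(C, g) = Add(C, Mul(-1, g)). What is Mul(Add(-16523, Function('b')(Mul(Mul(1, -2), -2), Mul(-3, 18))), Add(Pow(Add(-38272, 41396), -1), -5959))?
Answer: Rational(306511040475, 3124) ≈ 9.8115e+7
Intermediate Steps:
Mul(Add(-16523, Function('b')(Mul(Mul(1, -2), -2), Mul(-3, 18))), Add(Pow(Add(-38272, 41396), -1), -5959)) = Mul(Add(-16523, Add(Mul(Mul(1, -2), -2), Mul(-1, Mul(-3, 18)))), Add(Pow(Add(-38272, 41396), -1), -5959)) = Mul(Add(-16523, Add(Mul(-2, -2), Mul(-1, -54))), Add(Pow(3124, -1), -5959)) = Mul(Add(-16523, Add(4, 54)), Add(Rational(1, 3124), -5959)) = Mul(Add(-16523, 58), Rational(-18615915, 3124)) = Mul(-16465, Rational(-18615915, 3124)) = Rational(306511040475, 3124)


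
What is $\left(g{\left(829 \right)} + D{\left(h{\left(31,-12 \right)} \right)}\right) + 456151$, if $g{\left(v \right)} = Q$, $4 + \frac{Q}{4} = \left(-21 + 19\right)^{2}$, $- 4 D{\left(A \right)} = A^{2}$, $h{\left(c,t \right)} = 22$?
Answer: $456030$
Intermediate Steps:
$D{\left(A \right)} = - \frac{A^{2}}{4}$
$Q = 0$ ($Q = -16 + 4 \left(-21 + 19\right)^{2} = -16 + 4 \left(-2\right)^{2} = -16 + 4 \cdot 4 = -16 + 16 = 0$)
$g{\left(v \right)} = 0$
$\left(g{\left(829 \right)} + D{\left(h{\left(31,-12 \right)} \right)}\right) + 456151 = \left(0 - \frac{22^{2}}{4}\right) + 456151 = \left(0 - 121\right) + 456151 = -121 + 456151 = 456030$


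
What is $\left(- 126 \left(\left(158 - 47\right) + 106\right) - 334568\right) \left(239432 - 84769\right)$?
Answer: $-55974086330$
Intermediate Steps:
$\left(- 126 \left(\left(158 - 47\right) + 106\right) - 334568\right) \left(239432 - 84769\right) = \left(- 126 \left(\left(158 - 47\right) + 106\right) - 334568\right) 154663 = \left(- 126 \left(111 + 106\right) - 334568\right) 154663 = \left(\left(-126\right) 217 - 334568\right) 154663 = \left(-27342 - 334568\right) 154663 = \left(-361910\right) 154663 = -55974086330$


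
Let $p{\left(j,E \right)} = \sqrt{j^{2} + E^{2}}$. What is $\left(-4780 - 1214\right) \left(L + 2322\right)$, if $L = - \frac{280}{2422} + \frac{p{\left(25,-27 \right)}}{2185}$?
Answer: $- \frac{2407705884}{173} - \frac{5994 \sqrt{1354}}{2185} \approx -1.3917 \cdot 10^{7}$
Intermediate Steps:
$p{\left(j,E \right)} = \sqrt{E^{2} + j^{2}}$
$L = - \frac{20}{173} + \frac{\sqrt{1354}}{2185}$ ($L = - \frac{280}{2422} + \frac{\sqrt{\left(-27\right)^{2} + 25^{2}}}{2185} = \left(-280\right) \frac{1}{2422} + \sqrt{729 + 625} \cdot \frac{1}{2185} = - \frac{20}{173} + \sqrt{1354} \cdot \frac{1}{2185} = - \frac{20}{173} + \frac{\sqrt{1354}}{2185} \approx -0.098766$)
$\left(-4780 - 1214\right) \left(L + 2322\right) = \left(-4780 - 1214\right) \left(\left(- \frac{20}{173} + \frac{\sqrt{1354}}{2185}\right) + 2322\right) = - 5994 \left(\frac{401686}{173} + \frac{\sqrt{1354}}{2185}\right) = - \frac{2407705884}{173} - \frac{5994 \sqrt{1354}}{2185}$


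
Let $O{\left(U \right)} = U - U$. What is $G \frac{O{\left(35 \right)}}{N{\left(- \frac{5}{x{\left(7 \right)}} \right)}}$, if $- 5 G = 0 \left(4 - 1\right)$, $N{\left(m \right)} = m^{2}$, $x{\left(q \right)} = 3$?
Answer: $0$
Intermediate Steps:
$O{\left(U \right)} = 0$
$G = 0$ ($G = - \frac{0 \left(4 - 1\right)}{5} = - \frac{0 \cdot 3}{5} = \left(- \frac{1}{5}\right) 0 = 0$)
$G \frac{O{\left(35 \right)}}{N{\left(- \frac{5}{x{\left(7 \right)}} \right)}} = 0 \frac{0}{\left(- \frac{5}{3}\right)^{2}} = 0 \frac{0}{\frac{25}{9}} = 0 \cdot 0 \cdot \frac{9}{25} = 0 \cdot 0 = 0$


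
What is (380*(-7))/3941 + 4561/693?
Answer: 2304503/390159 ≈ 5.9066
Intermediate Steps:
(380*(-7))/3941 + 4561/693 = -2660*1/3941 + 4561*(1/693) = -380/563 + 4561/693 = 2304503/390159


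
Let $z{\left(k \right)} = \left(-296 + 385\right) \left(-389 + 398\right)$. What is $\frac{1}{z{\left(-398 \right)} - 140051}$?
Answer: $- \frac{1}{139250} \approx -7.1813 \cdot 10^{-6}$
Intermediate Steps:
$z{\left(k \right)} = 801$ ($z{\left(k \right)} = 89 \cdot 9 = 801$)
$\frac{1}{z{\left(-398 \right)} - 140051} = \frac{1}{801 - 140051} = \frac{1}{-139250} = - \frac{1}{139250}$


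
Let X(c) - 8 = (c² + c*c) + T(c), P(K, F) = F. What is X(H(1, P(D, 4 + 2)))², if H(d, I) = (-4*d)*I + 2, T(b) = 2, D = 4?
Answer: 956484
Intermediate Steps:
H(d, I) = 2 - 4*I*d (H(d, I) = -4*I*d + 2 = 2 - 4*I*d)
X(c) = 10 + 2*c² (X(c) = 8 + ((c² + c*c) + 2) = 8 + ((c² + c²) + 2) = 8 + (2*c² + 2) = 8 + (2 + 2*c²) = 10 + 2*c²)
X(H(1, P(D, 4 + 2)))² = (10 + 2*(2 - 4*(4 + 2)*1)²)² = (10 + 2*(2 - 4*6*1)²)² = (10 + 2*(2 - 24)²)² = (10 + 2*(-22)²)² = (10 + 2*484)² = (10 + 968)² = 978² = 956484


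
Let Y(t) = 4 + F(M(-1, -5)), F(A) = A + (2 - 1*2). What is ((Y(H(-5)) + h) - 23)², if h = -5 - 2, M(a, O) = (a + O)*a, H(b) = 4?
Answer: 400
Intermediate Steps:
M(a, O) = a*(O + a) (M(a, O) = (O + a)*a = a*(O + a))
F(A) = A (F(A) = A + (2 - 2) = A + 0 = A)
h = -7
Y(t) = 10 (Y(t) = 4 - (-5 - 1) = 4 - 1*(-6) = 4 + 6 = 10)
((Y(H(-5)) + h) - 23)² = ((10 - 7) - 23)² = (3 - 23)² = (-20)² = 400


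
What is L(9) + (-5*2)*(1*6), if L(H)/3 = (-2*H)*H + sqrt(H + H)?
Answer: -546 + 9*sqrt(2) ≈ -533.27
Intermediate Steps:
L(H) = -6*H**2 + 3*sqrt(2)*sqrt(H) (L(H) = 3*((-2*H)*H + sqrt(H + H)) = 3*(-2*H**2 + sqrt(2*H)) = 3*(-2*H**2 + sqrt(2)*sqrt(H)) = -6*H**2 + 3*sqrt(2)*sqrt(H))
L(9) + (-5*2)*(1*6) = (-6*9**2 + 3*sqrt(2)*sqrt(9)) + (-5*2)*(1*6) = (-6*81 + 3*sqrt(2)*3) - 10*6 = (-486 + 9*sqrt(2)) - 60 = -546 + 9*sqrt(2)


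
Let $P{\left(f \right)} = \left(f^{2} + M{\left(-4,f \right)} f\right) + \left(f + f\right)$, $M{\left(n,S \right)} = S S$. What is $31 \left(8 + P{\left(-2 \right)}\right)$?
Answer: $0$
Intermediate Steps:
$M{\left(n,S \right)} = S^{2}$
$P{\left(f \right)} = f^{2} + f^{3} + 2 f$ ($P{\left(f \right)} = \left(f^{2} + f^{2} f\right) + \left(f + f\right) = \left(f^{2} + f^{3}\right) + 2 f = f^{2} + f^{3} + 2 f$)
$31 \left(8 + P{\left(-2 \right)}\right) = 31 \left(8 - 2 \left(2 - 2 + \left(-2\right)^{2}\right)\right) = 31 \left(8 - 2 \left(2 - 2 + 4\right)\right) = 31 \left(8 - 8\right) = 31 \cdot 0 = 0$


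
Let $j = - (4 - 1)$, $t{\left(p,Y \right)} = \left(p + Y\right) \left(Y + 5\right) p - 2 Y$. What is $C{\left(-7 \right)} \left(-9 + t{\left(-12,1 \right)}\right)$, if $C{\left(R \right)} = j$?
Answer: $-2343$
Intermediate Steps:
$t{\left(p,Y \right)} = - 2 Y + p \left(5 + Y\right) \left(Y + p\right)$ ($t{\left(p,Y \right)} = \left(Y + p\right) \left(5 + Y\right) p - 2 Y = \left(5 + Y\right) \left(Y + p\right) p - 2 Y = p \left(5 + Y\right) \left(Y + p\right) - 2 Y = - 2 Y + p \left(5 + Y\right) \left(Y + p\right)$)
$j = -3$ ($j = \left(-1\right) 3 = -3$)
$C{\left(R \right)} = -3$
$C{\left(-7 \right)} \left(-9 + t{\left(-12,1 \right)}\right) = - 3 \left(-9 + \left(\left(-2\right) 1 + 5 \left(-12\right)^{2} + 1 \left(-12\right)^{2} - 12 \cdot 1^{2} + 5 \cdot 1 \left(-12\right)\right)\right) = - 3 \left(-9 - -790\right) = - 3 \left(-9 + 790\right) = \left(-3\right) 781 = -2343$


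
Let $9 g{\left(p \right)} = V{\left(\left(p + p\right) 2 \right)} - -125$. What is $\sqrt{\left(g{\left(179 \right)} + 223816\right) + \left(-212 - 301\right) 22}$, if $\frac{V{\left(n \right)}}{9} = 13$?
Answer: $\frac{2 \sqrt{478253}}{3} \approx 461.04$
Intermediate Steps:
$V{\left(n \right)} = 117$ ($V{\left(n \right)} = 9 \cdot 13 = 117$)
$g{\left(p \right)} = \frac{242}{9}$ ($g{\left(p \right)} = \frac{117 - -125}{9} = \frac{117 + 125}{9} = \frac{1}{9} \cdot 242 = \frac{242}{9}$)
$\sqrt{\left(g{\left(179 \right)} + 223816\right) + \left(-212 - 301\right) 22} = \sqrt{\left(\frac{242}{9} + 223816\right) + \left(-212 - 301\right) 22} = \sqrt{\frac{2014586}{9} - 11286} = \sqrt{\frac{1913012}{9}} = \frac{2 \sqrt{478253}}{3}$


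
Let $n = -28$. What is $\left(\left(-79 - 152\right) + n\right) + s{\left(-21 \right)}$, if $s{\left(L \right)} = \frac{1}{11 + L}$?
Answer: $- \frac{2591}{10} \approx -259.1$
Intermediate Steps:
$\left(\left(-79 - 152\right) + n\right) + s{\left(-21 \right)} = \left(\left(-79 - 152\right) - 28\right) + \frac{1}{11 - 21} = \left(-231 - 28\right) + \frac{1}{-10} = -259 - \frac{1}{10} = - \frac{2591}{10}$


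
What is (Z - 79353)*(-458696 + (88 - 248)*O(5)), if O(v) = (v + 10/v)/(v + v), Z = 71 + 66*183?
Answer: 30833732832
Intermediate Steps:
Z = 12149 (Z = 71 + 12078 = 12149)
O(v) = (v + 10/v)/(2*v) (O(v) = (v + 10/v)/((2*v)) = (v + 10/v)*(1/(2*v)) = (v + 10/v)/(2*v))
(Z - 79353)*(-458696 + (88 - 248)*O(5)) = (12149 - 79353)*(-458696 + (88 - 248)*(½ + 5/5²)) = -67204*(-458696 - 160*(½ + 5*(1/25))) = -67204*(-458696 - 160*(½ + ⅕)) = -67204*(-458696 - 160*7/10) = -67204*(-458696 - 112) = -67204*(-458808) = 30833732832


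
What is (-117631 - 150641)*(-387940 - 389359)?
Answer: 208527557328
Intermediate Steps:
(-117631 - 150641)*(-387940 - 389359) = -268272*(-777299) = 208527557328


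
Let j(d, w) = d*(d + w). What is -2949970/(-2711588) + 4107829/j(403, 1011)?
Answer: 1602469578399/193147091137 ≈ 8.2966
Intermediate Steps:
-2949970/(-2711588) + 4107829/j(403, 1011) = -2949970/(-2711588) + 4107829/((403*(403 + 1011))) = -2949970*(-1/2711588) + 4107829/((403*1414)) = 1474985/1355794 + 4107829/569842 = 1602469578399/193147091137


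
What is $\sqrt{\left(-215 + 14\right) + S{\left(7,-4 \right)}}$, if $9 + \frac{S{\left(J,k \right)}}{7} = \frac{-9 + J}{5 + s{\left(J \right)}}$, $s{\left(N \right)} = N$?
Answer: $\frac{i \sqrt{9546}}{6} \approx 16.284 i$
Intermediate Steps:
$S{\left(J,k \right)} = -63 + \frac{7 \left(-9 + J\right)}{5 + J}$ ($S{\left(J,k \right)} = -63 + 7 \frac{-9 + J}{5 + J} = -63 + \frac{7 \left(-9 + J\right)}{5 + J}$)
$\sqrt{\left(-215 + 14\right) + S{\left(7,-4 \right)}} = \sqrt{\left(-215 + 14\right) + \frac{14 \left(-27 - 28\right)}{5 + 7}} = \sqrt{-201 + \frac{14 \left(-27 - 28\right)}{12}} = \sqrt{-201 + 14 \cdot \frac{1}{12} \left(-55\right)} = \sqrt{-201 - \frac{385}{6}} = \sqrt{- \frac{1591}{6}} = \frac{i \sqrt{9546}}{6}$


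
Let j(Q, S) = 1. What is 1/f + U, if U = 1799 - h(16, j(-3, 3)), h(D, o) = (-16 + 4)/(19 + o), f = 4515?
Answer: 1625039/903 ≈ 1799.6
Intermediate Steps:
h(D, o) = -12/(19 + o)
U = 8998/5 (U = 1799 - (-12)/(19 + 1) = 1799 - (-12)/20 = 1799 - 1*(-⅗) = 1799 + ⅗ = 8998/5 ≈ 1799.6)
1/f + U = 1/4515 + 8998/5 = 1625039/903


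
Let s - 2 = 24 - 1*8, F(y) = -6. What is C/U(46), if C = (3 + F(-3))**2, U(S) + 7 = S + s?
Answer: 3/19 ≈ 0.15789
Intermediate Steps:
s = 18 (s = 2 + (24 - 1*8) = 2 + (24 - 8) = 2 + 16 = 18)
U(S) = 11 + S (U(S) = -7 + (S + 18) = -7 + (18 + S) = 11 + S)
C = 9 (C = (3 - 6)**2 = (-3)**2 = 9)
C/U(46) = 9/(11 + 46) = 9/57 = 9*(1/57) = 3/19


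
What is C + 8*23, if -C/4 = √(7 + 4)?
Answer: 184 - 4*√11 ≈ 170.73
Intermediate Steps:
C = -4*√11 (C = -4*√(7 + 4) = -4*√11 ≈ -13.266)
C + 8*23 = -4*√11 + 8*23 = -4*√11 + 184 = 184 - 4*√11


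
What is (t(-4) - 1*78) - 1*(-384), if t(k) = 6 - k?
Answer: 316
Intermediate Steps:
(t(-4) - 1*78) - 1*(-384) = ((6 - 1*(-4)) - 1*78) - 1*(-384) = ((6 + 4) - 78) + 384 = (10 - 78) + 384 = -68 + 384 = 316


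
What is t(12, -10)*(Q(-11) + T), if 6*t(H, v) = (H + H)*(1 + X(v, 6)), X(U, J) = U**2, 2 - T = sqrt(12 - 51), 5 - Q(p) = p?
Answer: 7272 - 404*I*sqrt(39) ≈ 7272.0 - 2523.0*I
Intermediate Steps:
Q(p) = 5 - p
T = 2 - I*sqrt(39) (T = 2 - sqrt(12 - 51) = 2 - sqrt(-39) = 2 - I*sqrt(39) ≈ 2.0 - 6.245*I)
t(H, v) = H*(1 + v**2)/3 (t(H, v) = ((H + H)*(1 + v**2))/6 = ((2*H)*(1 + v**2))/6 = (2*H*(1 + v**2))/6 = H*(1 + v**2)/3)
t(12, -10)*(Q(-11) + T) = ((1/3)*12*(1 + (-10)**2))*((5 - 1*(-11)) + (2 - I*sqrt(39))) = ((1/3)*12*(1 + 100))*((5 + 11) + (2 - I*sqrt(39))) = ((1/3)*12*101)*(16 + (2 - I*sqrt(39))) = 404*(18 - I*sqrt(39)) = 7272 - 404*I*sqrt(39)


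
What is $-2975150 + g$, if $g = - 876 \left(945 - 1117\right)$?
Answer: $-2824478$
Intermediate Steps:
$g = 150672$ ($g = \left(-876\right) \left(-172\right) = 150672$)
$-2975150 + g = -2975150 + 150672 = -2824478$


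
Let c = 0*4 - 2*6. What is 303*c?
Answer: -3636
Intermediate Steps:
c = -12 (c = 0 - 12 = -12)
303*c = 303*(-12) = -3636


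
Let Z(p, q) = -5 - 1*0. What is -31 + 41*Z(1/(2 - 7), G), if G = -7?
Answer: -236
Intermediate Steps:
Z(p, q) = -5 (Z(p, q) = -5 + 0 = -5)
-31 + 41*Z(1/(2 - 7), G) = -31 + 41*(-5) = -31 - 205 = -236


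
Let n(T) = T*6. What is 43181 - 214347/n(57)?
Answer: 4851185/114 ≈ 42554.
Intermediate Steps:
n(T) = 6*T
43181 - 214347/n(57) = 43181 - 214347/(6*57) = 43181 - 214347/342 = 43181 - 214347*1/342 = 43181 - 71449/114 = 4851185/114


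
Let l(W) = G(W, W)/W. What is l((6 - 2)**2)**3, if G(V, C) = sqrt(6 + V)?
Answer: 11*sqrt(22)/2048 ≈ 0.025193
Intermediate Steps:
l(W) = sqrt(6 + W)/W
l((6 - 2)**2)**3 = (sqrt(6 + (6 - 2)**2)/((6 - 2)**2))**3 = (sqrt(6 + 4**2)/(4**2))**3 = (sqrt(6 + 16)/16)**3 = (sqrt(22)/16)**3 = 11*sqrt(22)/2048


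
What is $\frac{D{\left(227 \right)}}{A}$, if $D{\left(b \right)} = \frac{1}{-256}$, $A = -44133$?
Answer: $\frac{1}{11298048} \approx 8.8511 \cdot 10^{-8}$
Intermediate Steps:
$D{\left(b \right)} = - \frac{1}{256}$
$\frac{D{\left(227 \right)}}{A} = - \frac{1}{256 \left(-44133\right)} = \left(- \frac{1}{256}\right) \left(- \frac{1}{44133}\right) = \frac{1}{11298048}$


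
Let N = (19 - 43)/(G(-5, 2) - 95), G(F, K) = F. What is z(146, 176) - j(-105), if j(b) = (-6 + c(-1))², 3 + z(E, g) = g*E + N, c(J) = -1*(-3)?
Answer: 642106/25 ≈ 25684.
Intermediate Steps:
c(J) = 3
N = 6/25 (N = (19 - 43)/(-5 - 95) = -24/(-100) = -24*(-1/100) = 6/25 ≈ 0.24000)
z(E, g) = -69/25 + E*g (z(E, g) = -3 + (g*E + 6/25) = -3 + (E*g + 6/25) = -3 + (6/25 + E*g) = -69/25 + E*g)
j(b) = 9 (j(b) = (-6 + 3)² = (-3)² = 9)
z(146, 176) - j(-105) = (-69/25 + 146*176) - 1*9 = (-69/25 + 25696) - 9 = 642331/25 - 9 = 642106/25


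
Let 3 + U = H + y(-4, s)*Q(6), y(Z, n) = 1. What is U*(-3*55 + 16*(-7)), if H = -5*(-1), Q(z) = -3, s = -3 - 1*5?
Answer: 277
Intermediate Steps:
s = -8 (s = -3 - 5 = -8)
H = 5
U = -1 (U = -3 + (5 + 1*(-3)) = -3 + (5 - 3) = -3 + 2 = -1)
U*(-3*55 + 16*(-7)) = -(-3*55 + 16*(-7)) = -(-165 - 112) = -1*(-277) = 277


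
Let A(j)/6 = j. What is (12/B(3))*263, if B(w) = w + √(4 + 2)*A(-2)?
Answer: -1052/95 - 4208*√6/95 ≈ -119.57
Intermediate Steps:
A(j) = 6*j
B(w) = w - 12*√6 (B(w) = w + √(4 + 2)*(6*(-2)) = w + √6*(-12) = w - 12*√6)
(12/B(3))*263 = (12/(3 - 12*√6))*263 = 3156/(3 - 12*√6)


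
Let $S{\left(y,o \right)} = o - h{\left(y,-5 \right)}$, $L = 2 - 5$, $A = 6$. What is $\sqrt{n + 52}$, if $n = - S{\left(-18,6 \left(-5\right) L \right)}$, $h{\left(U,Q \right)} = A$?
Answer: $4 i \sqrt{2} \approx 5.6569 i$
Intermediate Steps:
$L = -3$ ($L = 2 - 5 = -3$)
$h{\left(U,Q \right)} = 6$
$S{\left(y,o \right)} = -6 + o$ ($S{\left(y,o \right)} = o - 6 = -6 + o$)
$n = -84$ ($n = - (-6 + 6 \left(-5\right) \left(-3\right)) = - (-6 - -90) = - (-6 + 90) = \left(-1\right) 84 = -84$)
$\sqrt{n + 52} = \sqrt{-84 + 52} = \sqrt{-32} = 4 i \sqrt{2}$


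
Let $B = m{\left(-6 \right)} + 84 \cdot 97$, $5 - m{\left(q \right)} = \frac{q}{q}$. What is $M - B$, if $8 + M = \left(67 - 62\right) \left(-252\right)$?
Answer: $-9420$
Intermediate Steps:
$m{\left(q \right)} = 4$ ($m{\left(q \right)} = 5 - \frac{q}{q} = 5 - 1 = 4$)
$M = -1268$ ($M = -8 + \left(67 - 62\right) \left(-252\right) = -8 + 5 \left(-252\right) = -8 - 1260 = -1268$)
$B = 8152$ ($B = 4 + 84 \cdot 97 = 4 + 8148 = 8152$)
$M - B = -1268 - 8152 = -9420$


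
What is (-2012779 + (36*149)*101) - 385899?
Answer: -1856914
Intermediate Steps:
(-2012779 + (36*149)*101) - 385899 = (-2012779 + 5364*101) - 385899 = (-2012779 + 541764) - 385899 = -1471015 - 385899 = -1856914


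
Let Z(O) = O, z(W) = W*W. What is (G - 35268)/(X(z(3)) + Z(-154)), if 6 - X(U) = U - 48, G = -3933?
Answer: 39201/109 ≈ 359.64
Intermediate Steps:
z(W) = W**2
X(U) = 54 - U (X(U) = 6 - (U - 48) = 6 - (-48 + U) = 6 + (48 - U) = 54 - U)
(G - 35268)/(X(z(3)) + Z(-154)) = (-3933 - 35268)/((54 - 1*3**2) - 154) = -39201/((54 - 1*9) - 154) = -39201/((54 - 9) - 154) = -39201/(45 - 154) = -39201/(-109) = -39201*(-1/109) = 39201/109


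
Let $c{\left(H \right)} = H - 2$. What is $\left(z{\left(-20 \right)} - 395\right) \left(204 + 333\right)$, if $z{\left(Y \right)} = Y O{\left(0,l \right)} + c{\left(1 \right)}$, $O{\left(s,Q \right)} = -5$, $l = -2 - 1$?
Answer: $-158952$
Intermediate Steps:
$l = -3$ ($l = -2 - 1 = -3$)
$c{\left(H \right)} = -2 + H$
$z{\left(Y \right)} = -1 - 5 Y$ ($z{\left(Y \right)} = Y \left(-5\right) + \left(-2 + 1\right) = - 5 Y - 1 = -1 - 5 Y$)
$\left(z{\left(-20 \right)} - 395\right) \left(204 + 333\right) = \left(\left(-1 - -100\right) - 395\right) \left(204 + 333\right) = \left(\left(-1 + 100\right) - 395\right) 537 = \left(99 - 395\right) 537 = \left(-296\right) 537 = -158952$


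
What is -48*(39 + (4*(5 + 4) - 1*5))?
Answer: -3360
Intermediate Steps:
-48*(39 + (4*(5 + 4) - 1*5)) = -48*(39 + (4*9 - 5)) = -48*(39 + (36 - 5)) = -48*(39 + 31) = -48*70 = -3360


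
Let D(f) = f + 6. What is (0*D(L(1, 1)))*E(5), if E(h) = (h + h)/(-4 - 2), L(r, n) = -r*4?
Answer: 0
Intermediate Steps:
L(r, n) = -4*r
D(f) = 6 + f
E(h) = -h/3 (E(h) = (2*h)/(-6) = (2*h)*(-⅙) = -h/3)
(0*D(L(1, 1)))*E(5) = (0*(6 - 4*1))*(-⅓*5) = (0*(6 - 4))*(-5/3) = (0*2)*(-5/3) = 0*(-5/3) = 0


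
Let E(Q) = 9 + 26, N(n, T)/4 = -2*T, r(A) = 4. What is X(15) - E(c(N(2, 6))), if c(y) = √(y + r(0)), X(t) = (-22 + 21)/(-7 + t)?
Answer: -281/8 ≈ -35.125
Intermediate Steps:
N(n, T) = -8*T (N(n, T) = 4*(-2*T) = -8*T)
X(t) = -1/(-7 + t)
c(y) = √(4 + y) (c(y) = √(y + 4) = √(4 + y))
E(Q) = 35
X(15) - E(c(N(2, 6))) = -1/(-7 + 15) - 1*35 = -1/8 - 35 = -1*⅛ - 35 = -⅛ - 35 = -281/8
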